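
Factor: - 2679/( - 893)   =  3  =  3^1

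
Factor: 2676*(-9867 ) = -26404092 = - 2^2*3^2*11^1*13^1*23^1*223^1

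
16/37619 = 16/37619 = 0.00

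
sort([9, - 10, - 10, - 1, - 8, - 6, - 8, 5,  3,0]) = [-10, - 10, - 8, - 8,-6, - 1, 0 , 3,5,  9]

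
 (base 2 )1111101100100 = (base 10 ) 8036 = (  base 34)6wc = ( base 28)a70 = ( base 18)16E8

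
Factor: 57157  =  61^1 *937^1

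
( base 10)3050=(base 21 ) 6j5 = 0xbea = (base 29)3I5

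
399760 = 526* 760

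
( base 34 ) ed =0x1e9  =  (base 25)je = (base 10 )489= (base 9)603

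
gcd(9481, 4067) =1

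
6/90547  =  6/90547  =  0.00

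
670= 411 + 259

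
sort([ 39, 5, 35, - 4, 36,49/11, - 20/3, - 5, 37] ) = [ - 20/3,  -  5, - 4,49/11, 5,35, 36, 37,39]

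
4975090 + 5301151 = 10276241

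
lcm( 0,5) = 0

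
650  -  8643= - 7993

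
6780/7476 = 565/623 = 0.91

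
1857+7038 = 8895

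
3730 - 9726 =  - 5996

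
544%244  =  56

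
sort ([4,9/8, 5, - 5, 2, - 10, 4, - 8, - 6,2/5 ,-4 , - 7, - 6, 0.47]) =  [ - 10,- 8, - 7,- 6, - 6, - 5 , - 4, 2/5, 0.47,9/8, 2,4, 4, 5]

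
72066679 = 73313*983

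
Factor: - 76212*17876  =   - 1362365712 = - 2^4*3^2*29^1*41^1* 73^1 * 109^1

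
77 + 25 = 102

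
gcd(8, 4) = 4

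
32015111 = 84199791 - 52184680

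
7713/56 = 7713/56= 137.73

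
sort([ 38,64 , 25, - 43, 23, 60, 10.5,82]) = [- 43,  10.5, 23 , 25 , 38, 60,  64,82] 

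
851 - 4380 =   -  3529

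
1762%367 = 294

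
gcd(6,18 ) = 6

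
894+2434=3328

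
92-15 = 77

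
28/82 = 14/41 = 0.34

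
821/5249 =821/5249 = 0.16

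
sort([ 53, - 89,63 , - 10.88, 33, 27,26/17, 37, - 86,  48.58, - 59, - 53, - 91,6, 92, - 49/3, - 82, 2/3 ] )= [ - 91, -89, - 86, - 82, - 59,  -  53 , - 49/3,-10.88, 2/3, 26/17, 6,  27,33, 37,48.58,  53,63, 92] 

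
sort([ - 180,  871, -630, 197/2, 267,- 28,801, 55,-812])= [ - 812, - 630, - 180,- 28,55 , 197/2,267, 801,871]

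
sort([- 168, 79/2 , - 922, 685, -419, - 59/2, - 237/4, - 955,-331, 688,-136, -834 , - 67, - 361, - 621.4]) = [ - 955, - 922, - 834, - 621.4, - 419, - 361,-331, - 168 , - 136, - 67 , - 237/4, - 59/2,79/2, 685,688] 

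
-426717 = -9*47413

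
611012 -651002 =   -  39990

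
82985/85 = 16597/17 = 976.29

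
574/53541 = 574/53541 = 0.01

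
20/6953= 20/6953 = 0.00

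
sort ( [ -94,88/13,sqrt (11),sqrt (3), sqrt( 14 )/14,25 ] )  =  [ - 94,sqrt(14 ) /14, sqrt( 3 ),sqrt(11),88/13,25 ] 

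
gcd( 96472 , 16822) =2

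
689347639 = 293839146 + 395508493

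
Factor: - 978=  - 2^1*3^1*163^1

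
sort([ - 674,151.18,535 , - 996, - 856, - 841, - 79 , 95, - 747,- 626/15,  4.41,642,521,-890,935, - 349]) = [  -  996, - 890, - 856 , - 841, - 747, - 674, - 349, - 79, - 626/15, 4.41,  95 , 151.18,521, 535, 642 , 935 ] 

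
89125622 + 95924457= 185050079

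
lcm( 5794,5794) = 5794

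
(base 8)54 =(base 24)1k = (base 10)44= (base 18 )28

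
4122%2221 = 1901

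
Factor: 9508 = 2^2*2377^1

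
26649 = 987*27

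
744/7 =106  +  2/7 = 106.29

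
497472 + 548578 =1046050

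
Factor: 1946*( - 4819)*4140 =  - 38823984360 =-2^3*3^2 *5^1*7^1*23^1*61^1 * 79^1*139^1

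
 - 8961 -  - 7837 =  - 1124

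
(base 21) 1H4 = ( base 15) 387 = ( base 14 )414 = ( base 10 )802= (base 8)1442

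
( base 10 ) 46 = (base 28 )1I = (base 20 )26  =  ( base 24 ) 1M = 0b101110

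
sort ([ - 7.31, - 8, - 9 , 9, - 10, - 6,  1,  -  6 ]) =[-10, - 9, - 8, - 7.31, -6,  -  6, 1, 9]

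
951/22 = 951/22 = 43.23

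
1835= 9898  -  8063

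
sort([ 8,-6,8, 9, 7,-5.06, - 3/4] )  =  [-6, - 5.06, - 3/4,  7,8, 8 , 9 ] 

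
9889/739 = 13+282/739 = 13.38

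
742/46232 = 371/23116 = 0.02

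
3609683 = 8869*407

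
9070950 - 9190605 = -119655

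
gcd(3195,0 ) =3195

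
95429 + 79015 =174444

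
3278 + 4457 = 7735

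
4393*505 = 2218465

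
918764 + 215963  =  1134727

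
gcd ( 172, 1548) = 172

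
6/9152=3/4576 = 0.00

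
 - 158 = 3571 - 3729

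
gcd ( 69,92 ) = 23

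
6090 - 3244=2846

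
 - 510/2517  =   - 170/839= - 0.20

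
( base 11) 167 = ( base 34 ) 5O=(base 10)194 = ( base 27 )75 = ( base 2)11000010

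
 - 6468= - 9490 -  -3022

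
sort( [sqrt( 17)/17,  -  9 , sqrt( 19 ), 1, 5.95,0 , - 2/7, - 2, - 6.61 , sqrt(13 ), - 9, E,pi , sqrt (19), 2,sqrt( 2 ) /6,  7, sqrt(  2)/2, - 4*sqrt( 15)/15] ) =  [-9, - 9  , - 6.61, - 2, - 4*sqrt( 15)/15, - 2/7, 0,  sqrt(2)/6,sqrt( 17)/17,sqrt( 2 )/2, 1,2,E,  pi , sqrt( 13) , sqrt( 19 ), sqrt( 19),5.95, 7]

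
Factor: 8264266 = 2^1 * 131^1*31543^1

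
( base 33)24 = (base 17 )42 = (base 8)106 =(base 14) 50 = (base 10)70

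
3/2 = 1 + 1/2=1.50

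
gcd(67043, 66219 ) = 1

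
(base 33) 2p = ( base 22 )43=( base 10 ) 91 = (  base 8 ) 133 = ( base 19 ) 4F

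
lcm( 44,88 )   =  88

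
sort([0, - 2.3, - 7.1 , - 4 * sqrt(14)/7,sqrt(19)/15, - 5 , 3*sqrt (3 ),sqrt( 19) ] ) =[  -  7.1, - 5, - 2.3, - 4*sqrt(14 ) /7, 0, sqrt(19)/15,  sqrt(19), 3* sqrt( 3) ] 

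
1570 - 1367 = 203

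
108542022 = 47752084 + 60789938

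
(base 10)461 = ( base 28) gd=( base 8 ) 715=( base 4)13031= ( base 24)J5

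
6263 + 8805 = 15068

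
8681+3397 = 12078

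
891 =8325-7434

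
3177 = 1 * 3177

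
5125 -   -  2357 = 7482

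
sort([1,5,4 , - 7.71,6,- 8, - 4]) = [ - 8, - 7.71, - 4, 1, 4, 5, 6]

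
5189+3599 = 8788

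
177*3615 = 639855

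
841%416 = 9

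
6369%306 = 249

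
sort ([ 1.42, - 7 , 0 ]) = [- 7,0,1.42]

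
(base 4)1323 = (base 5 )443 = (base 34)3l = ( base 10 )123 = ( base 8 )173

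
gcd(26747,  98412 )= 1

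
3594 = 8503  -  4909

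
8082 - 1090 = 6992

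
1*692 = 692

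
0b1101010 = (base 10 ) 106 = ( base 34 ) 34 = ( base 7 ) 211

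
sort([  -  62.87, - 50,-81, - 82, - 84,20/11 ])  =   [ - 84 , - 82 , - 81, - 62.87, - 50, 20/11 ] 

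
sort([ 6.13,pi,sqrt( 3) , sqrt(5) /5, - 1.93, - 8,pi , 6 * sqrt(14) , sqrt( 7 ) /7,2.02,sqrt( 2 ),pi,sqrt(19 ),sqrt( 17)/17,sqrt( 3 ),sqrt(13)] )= [-8, - 1.93, sqrt( 17 ) /17, sqrt( 7 )/7,sqrt( 5) /5,sqrt( 2),sqrt( 3),sqrt( 3 ),2.02,pi,pi, pi, sqrt( 13),sqrt( 19) , 6.13,6 * sqrt( 14 )] 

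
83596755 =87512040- 3915285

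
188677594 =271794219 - 83116625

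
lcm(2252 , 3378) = 6756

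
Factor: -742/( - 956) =2^( -1)  *  7^1*53^1 * 239^( - 1 )=   371/478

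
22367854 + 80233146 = 102601000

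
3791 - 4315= - 524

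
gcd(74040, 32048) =8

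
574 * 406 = 233044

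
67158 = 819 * 82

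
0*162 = 0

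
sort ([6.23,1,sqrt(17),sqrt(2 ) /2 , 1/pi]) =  [ 1/pi,sqrt( 2 ) /2 , 1,sqrt(17 ), 6.23 ]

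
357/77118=119/25706 = 0.00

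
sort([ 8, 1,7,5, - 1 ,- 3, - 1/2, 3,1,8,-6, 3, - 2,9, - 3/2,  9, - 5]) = [-6, - 5, - 3,- 2 , - 3/2, - 1, - 1/2,1, 1, 3,3, 5, 7, 8, 8, 9,9]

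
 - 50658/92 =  - 551 + 17/46 =- 550.63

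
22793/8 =22793/8 = 2849.12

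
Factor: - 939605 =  - 5^1*187921^1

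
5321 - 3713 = 1608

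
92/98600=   23/24650=0.00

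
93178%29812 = 3742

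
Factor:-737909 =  - 23^1*32083^1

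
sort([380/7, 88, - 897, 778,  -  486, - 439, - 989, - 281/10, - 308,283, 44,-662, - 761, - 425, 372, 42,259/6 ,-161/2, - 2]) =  [ - 989, - 897, -761,  -  662 , -486, - 439, - 425, - 308,-161/2, - 281/10,-2, 42, 259/6, 44, 380/7, 88 , 283, 372, 778 ] 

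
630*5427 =3419010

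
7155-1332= 5823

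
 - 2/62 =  - 1+ 30/31 = - 0.03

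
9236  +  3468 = 12704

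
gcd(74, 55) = 1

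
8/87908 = 2/21977 = 0.00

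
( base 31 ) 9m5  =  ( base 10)9336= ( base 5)244321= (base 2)10010001111000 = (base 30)ab6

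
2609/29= 89 + 28/29 = 89.97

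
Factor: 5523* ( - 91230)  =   - 2^1*3^2*5^1*7^1*263^1*3041^1 = - 503863290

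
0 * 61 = 0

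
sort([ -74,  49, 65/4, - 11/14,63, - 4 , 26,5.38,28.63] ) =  [ - 74, - 4, - 11/14 , 5.38,65/4  ,  26,28.63, 49,63 ]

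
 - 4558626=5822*( - 783 ) 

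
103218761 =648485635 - 545266874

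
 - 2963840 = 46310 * ( - 64)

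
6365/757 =6365/757 = 8.41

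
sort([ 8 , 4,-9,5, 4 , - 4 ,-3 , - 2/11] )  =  [-9, -4, - 3, - 2/11,4,4,5,8]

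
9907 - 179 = 9728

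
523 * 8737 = 4569451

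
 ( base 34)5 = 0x5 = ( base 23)5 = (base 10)5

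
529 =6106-5577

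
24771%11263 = 2245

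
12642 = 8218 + 4424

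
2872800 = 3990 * 720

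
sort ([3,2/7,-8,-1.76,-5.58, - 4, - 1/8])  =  [ - 8, - 5.58,-4 , -1.76, - 1/8, 2/7,3 ] 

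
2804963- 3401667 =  - 596704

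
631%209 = 4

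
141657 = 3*47219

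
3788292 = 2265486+1522806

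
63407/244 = 63407/244 = 259.86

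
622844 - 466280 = 156564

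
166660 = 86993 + 79667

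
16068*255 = 4097340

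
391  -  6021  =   - 5630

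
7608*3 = 22824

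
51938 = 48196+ 3742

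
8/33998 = 4/16999 = 0.00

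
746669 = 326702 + 419967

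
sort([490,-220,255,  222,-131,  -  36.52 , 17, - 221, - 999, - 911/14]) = [ - 999  ,-221,-220, - 131 , - 911/14,-36.52,17, 222,255, 490 ] 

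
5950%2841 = 268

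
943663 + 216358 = 1160021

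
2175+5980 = 8155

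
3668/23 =3668/23 = 159.48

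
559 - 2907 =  - 2348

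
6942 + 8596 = 15538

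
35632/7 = 35632/7  =  5090.29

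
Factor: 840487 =223^1*3769^1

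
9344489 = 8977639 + 366850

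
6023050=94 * 64075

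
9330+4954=14284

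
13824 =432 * 32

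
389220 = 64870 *6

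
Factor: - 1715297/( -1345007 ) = 89^1 * 563^(  -  1)* 2389^ ( - 1)*19273^1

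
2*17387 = 34774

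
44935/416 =108+7/416 =108.02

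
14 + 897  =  911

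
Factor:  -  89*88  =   - 2^3*11^1  *  89^1 = -7832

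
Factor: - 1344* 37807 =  - 2^6*3^1 * 7^2 * 11^1*491^1 = - 50812608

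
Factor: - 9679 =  - 9679^1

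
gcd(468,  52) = 52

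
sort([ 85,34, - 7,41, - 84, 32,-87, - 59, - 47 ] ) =[ - 87 ,  -  84, -59,-47, - 7, 32,34,41,85]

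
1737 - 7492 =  - 5755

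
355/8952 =355/8952 =0.04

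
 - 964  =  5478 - 6442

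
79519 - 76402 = 3117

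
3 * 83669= 251007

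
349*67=23383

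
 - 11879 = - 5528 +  - 6351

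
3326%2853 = 473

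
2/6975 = 2/6975 = 0.00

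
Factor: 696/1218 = 2^2* 7^(-1 ) = 4/7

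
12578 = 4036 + 8542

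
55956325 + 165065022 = 221021347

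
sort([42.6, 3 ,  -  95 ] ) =[ - 95, 3, 42.6] 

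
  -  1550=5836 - 7386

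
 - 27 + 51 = 24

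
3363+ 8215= 11578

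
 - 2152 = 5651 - 7803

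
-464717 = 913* (- 509)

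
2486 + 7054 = 9540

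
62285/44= 62285/44 = 1415.57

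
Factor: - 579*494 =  - 2^1 * 3^1*13^1 * 19^1*  193^1 =-  286026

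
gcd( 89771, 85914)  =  1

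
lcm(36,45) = 180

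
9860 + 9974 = 19834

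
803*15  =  12045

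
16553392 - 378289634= - 361736242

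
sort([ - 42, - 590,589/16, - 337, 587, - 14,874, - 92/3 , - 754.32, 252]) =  [-754.32, - 590, - 337, - 42, - 92/3, - 14,589/16,252,587,874]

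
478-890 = -412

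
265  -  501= - 236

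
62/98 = 31/49 = 0.63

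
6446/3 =6446/3 = 2148.67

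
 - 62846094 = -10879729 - 51966365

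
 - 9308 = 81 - 9389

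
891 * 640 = 570240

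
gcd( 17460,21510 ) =90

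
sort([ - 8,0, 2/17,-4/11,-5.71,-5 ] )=[ - 8,-5.71, - 5, - 4/11,0,2/17] 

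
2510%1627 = 883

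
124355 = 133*935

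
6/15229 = 6/15229= 0.00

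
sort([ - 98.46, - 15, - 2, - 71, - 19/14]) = [- 98.46, -71, - 15,  -  2, - 19/14 ]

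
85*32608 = 2771680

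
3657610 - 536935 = 3120675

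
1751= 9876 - 8125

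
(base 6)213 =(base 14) 5b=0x51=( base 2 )1010001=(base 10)81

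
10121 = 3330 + 6791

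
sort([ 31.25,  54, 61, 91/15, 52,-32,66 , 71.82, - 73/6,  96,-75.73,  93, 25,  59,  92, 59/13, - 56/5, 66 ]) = [-75.73,-32, - 73/6 , - 56/5,59/13,  91/15,25, 31.25,  52, 54, 59,61,  66, 66,71.82, 92,  93,  96]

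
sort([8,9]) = [ 8,9]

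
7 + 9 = 16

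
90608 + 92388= 182996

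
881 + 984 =1865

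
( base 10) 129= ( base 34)3r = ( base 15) 89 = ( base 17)7A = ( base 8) 201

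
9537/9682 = 9537/9682= 0.99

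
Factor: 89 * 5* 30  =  2^1*3^1*5^2*89^1 = 13350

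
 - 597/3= -199 = - 199.00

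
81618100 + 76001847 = 157619947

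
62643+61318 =123961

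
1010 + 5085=6095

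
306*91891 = 28118646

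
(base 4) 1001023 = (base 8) 10113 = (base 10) 4171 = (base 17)e76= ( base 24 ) 75j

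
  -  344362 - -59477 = - 284885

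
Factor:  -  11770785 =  - 3^3*5^1*13^1*19^1 * 353^1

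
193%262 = 193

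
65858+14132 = 79990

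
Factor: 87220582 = 2^1*79^1 * 552029^1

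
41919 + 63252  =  105171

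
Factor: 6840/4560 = 3/2 =2^( - 1 ) * 3^1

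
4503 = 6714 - 2211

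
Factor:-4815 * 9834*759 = -2^1 * 3^4 * 5^1*11^2 * 23^1 * 107^1*149^1 = - 35939188890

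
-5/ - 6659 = 5/6659 = 0.00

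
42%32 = 10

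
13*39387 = 512031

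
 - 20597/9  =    -  2289 + 4/9  =  - 2288.56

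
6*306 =1836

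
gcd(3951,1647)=9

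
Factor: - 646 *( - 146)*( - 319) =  - 2^2*11^1*17^1*19^1* 29^1 * 73^1 = - 30086804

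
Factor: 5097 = 3^1*1699^1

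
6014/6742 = 3007/3371 = 0.89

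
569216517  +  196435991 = 765652508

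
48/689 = 48/689=0.07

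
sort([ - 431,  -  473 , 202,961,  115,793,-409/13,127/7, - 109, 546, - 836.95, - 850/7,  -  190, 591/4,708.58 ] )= [  -  836.95,-473, - 431, - 190, - 850/7, - 109, - 409/13, 127/7, 115, 591/4, 202, 546,708.58, 793, 961]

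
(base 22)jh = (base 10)435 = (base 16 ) 1B3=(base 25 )ha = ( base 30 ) ef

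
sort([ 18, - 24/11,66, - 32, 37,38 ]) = [ - 32,-24/11,  18,37,38, 66] 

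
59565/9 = 19855/3= 6618.33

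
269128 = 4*67282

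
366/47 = 7 + 37/47 = 7.79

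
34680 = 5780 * 6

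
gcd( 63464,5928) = 8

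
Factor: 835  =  5^1*167^1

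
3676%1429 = 818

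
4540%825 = 415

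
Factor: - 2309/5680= - 2^( - 4 )* 5^(  -  1)* 71^( - 1) * 2309^1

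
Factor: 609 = 3^1*7^1*29^1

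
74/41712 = 37/20856= 0.00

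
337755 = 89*3795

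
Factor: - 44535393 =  - 3^3*7^1*17^1 * 83^1*167^1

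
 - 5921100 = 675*(-8772 )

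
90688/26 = 3488 = 3488.00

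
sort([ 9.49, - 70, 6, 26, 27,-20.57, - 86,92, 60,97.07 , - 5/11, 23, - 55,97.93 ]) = [- 86, - 70, -55, - 20.57,-5/11, 6,9.49, 23, 26, 27, 60 , 92, 97.07,  97.93]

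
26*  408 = 10608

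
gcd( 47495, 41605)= 5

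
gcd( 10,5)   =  5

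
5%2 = 1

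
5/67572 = 5/67572 = 0.00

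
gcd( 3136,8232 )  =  392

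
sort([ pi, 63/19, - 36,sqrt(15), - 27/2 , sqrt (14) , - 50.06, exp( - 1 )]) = [ - 50.06,-36,-27/2, exp( - 1), pi, 63/19,sqrt (14), sqrt( 15 )]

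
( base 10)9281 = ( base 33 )8h8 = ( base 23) HCC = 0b10010001000001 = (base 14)354D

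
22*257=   5654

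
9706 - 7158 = 2548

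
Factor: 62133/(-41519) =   -  3^1*139^1 *149^1*41519^( - 1 ) 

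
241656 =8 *30207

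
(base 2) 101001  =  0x29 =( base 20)21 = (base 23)1I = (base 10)41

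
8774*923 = 8098402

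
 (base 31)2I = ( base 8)120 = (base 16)50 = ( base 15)55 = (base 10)80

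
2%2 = 0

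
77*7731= 595287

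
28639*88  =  2520232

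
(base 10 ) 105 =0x69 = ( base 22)4H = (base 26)41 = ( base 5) 410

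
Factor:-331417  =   - 19^1 *17443^1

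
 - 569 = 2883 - 3452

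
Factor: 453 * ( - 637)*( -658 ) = 2^1*3^1* 7^3*13^1*47^1* 151^1 =189873138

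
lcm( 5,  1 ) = 5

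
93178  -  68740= 24438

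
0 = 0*64282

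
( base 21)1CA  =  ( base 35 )k3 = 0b1010111111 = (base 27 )Q1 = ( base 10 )703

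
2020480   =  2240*902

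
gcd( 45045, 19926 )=9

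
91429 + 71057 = 162486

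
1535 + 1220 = 2755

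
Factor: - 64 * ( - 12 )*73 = 2^8 * 3^1*73^1 = 56064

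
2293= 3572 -1279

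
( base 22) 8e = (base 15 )ca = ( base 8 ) 276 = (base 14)d8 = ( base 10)190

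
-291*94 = - 27354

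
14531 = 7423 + 7108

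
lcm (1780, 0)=0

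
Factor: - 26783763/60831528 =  - 2^( - 3)*577^1*15473^1*2534647^( -1) = - 8927921/20277176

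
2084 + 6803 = 8887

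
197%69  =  59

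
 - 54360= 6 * (-9060)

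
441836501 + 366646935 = 808483436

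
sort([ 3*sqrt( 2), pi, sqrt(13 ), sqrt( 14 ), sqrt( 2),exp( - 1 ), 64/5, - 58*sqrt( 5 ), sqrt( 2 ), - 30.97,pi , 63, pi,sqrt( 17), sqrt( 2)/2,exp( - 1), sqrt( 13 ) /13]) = [ -58*sqrt (5 ), - 30.97, sqrt(13 )/13,  exp ( - 1), exp(  -  1),sqrt(2 )/2,sqrt ( 2 ),sqrt( 2 ), pi,pi,pi,sqrt( 13 ), sqrt( 14) , sqrt( 17 ),3*sqrt( 2 ), 64/5, 63]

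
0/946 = 0= 0.00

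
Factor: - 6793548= - 2^2 * 3^1*89^1*6361^1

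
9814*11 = 107954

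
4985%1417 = 734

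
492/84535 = 492/84535= 0.01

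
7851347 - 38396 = 7812951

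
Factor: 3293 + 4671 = 2^2*11^1*181^1=7964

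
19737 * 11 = 217107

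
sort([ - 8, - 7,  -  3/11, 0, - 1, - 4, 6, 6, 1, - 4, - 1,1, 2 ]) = [ - 8, - 7, - 4,-4, - 1,  -  1, - 3/11,0, 1,  1,  2, 6, 6]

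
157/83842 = 157/83842=0.00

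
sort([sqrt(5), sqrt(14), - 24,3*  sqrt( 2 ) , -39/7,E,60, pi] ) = [- 24 ,-39/7,  sqrt (5),E , pi, sqrt( 14),3*sqrt( 2),  60] 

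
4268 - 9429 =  - 5161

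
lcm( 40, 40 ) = 40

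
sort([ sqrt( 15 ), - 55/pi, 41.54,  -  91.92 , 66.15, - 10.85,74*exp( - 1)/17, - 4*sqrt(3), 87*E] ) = [ - 91.92, - 55/pi,  -  10.85, - 4*sqrt(3 ),  74*exp( - 1) /17 , sqrt( 15 ),41.54 , 66.15,87 *E ] 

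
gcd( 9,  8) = 1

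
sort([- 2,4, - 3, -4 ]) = [-4, - 3, - 2,4]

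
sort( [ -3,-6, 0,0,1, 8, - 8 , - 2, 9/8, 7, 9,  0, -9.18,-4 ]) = [-9.18,  -  8,  -  6, - 4, - 3,-2, 0, 0,0,  1, 9/8,7,8, 9 ]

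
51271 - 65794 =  - 14523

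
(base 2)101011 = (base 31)1C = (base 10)43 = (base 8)53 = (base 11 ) 3A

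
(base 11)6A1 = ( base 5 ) 11322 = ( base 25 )18c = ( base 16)345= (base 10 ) 837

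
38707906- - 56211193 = 94919099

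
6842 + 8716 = 15558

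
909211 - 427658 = 481553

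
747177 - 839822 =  - 92645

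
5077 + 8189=13266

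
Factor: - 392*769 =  - 2^3  *7^2*769^1=- 301448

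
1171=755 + 416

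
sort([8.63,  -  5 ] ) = [ - 5, 8.63] 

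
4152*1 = 4152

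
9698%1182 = 242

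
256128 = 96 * 2668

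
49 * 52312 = 2563288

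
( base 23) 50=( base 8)163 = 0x73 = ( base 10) 115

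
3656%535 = 446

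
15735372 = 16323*964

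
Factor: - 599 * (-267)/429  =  11^( - 1)*13^( - 1)*89^1 * 599^1= 53311/143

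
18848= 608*31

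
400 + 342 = 742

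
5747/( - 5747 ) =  - 1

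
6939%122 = 107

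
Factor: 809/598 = 2^ (-1 )*13^ ( - 1)*23^( - 1 ) * 809^1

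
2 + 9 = 11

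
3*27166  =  81498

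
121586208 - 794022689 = -672436481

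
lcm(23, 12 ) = 276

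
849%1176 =849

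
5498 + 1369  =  6867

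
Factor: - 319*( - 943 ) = 300817 = 11^1 * 23^1*29^1*41^1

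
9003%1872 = 1515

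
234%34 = 30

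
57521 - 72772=  -  15251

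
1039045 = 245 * 4241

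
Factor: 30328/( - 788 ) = - 7582/197=- 2^1 * 17^1 * 197^ ( - 1)*223^1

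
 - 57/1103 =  - 1 + 1046/1103 = - 0.05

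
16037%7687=663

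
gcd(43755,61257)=8751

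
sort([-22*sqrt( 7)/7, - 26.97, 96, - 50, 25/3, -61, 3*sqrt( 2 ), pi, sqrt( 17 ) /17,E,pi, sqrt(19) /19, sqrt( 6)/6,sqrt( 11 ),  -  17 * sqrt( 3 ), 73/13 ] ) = [ - 61,- 50, - 17 * sqrt(  3 ), - 26.97, - 22 * sqrt( 7)/7, sqrt( 19)/19,sqrt(17)/17 , sqrt (6 ) /6 , E , pi, pi,sqrt( 11),3 * sqrt( 2 ), 73/13,25/3 , 96 ]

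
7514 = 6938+576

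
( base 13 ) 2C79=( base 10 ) 6522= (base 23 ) C7D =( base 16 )197a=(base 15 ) 1dec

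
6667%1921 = 904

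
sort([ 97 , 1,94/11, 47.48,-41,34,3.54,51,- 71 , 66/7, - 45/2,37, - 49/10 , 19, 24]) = [  -  71,  -  41, - 45/2, - 49/10,1,  3.54, 94/11,66/7,19,24,34,37, 47.48,51,97]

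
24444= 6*4074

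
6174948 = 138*44746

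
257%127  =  3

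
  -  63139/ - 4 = 15784 + 3/4 = 15784.75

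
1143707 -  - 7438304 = 8582011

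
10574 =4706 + 5868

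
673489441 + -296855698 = 376633743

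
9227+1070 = 10297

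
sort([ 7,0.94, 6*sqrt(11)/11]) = [0.94, 6*sqrt( 11) /11,7 ]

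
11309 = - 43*( - 263)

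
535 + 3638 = 4173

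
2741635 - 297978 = 2443657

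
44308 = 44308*1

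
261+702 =963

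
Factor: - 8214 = -2^1*3^1*37^2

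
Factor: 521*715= 372515 = 5^1*11^1*13^1*521^1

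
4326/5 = 4326/5 =865.20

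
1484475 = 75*19793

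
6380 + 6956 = 13336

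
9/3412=9/3412 = 0.00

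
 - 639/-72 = 71/8 = 8.88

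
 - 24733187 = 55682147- 80415334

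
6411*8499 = 54487089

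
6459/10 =6459/10= 645.90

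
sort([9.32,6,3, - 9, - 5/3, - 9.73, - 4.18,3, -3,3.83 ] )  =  [- 9.73, - 9, - 4.18, - 3, - 5/3,3,3,3.83,6 , 9.32]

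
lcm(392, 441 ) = 3528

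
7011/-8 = -877+5/8=- 876.38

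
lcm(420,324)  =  11340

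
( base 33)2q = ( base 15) 62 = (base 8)134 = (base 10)92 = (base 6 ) 232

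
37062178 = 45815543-8753365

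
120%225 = 120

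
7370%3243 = 884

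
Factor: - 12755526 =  - 2^1*3^1*7^1*303703^1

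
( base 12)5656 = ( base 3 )111010110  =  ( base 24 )gei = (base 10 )9570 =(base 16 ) 2562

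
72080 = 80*901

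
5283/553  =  5283/553   =  9.55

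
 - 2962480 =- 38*77960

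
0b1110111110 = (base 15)43d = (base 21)23d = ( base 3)1022111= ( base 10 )958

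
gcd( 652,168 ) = 4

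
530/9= 530/9 = 58.89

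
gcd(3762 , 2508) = 1254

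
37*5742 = 212454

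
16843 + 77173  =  94016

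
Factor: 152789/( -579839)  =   - 161/611 = - 7^1*13^ (-1)*23^1*47^( - 1)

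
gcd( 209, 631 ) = 1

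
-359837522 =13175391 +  - 373012913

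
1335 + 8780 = 10115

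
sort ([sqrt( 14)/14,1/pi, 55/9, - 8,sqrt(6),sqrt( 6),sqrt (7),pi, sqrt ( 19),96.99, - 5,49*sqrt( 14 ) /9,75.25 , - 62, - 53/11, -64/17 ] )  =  [ - 62, - 8, - 5,-53/11, - 64/17 , sqrt( 14)/14,1/pi, sqrt(6),sqrt ( 6), sqrt(7), pi,sqrt ( 19), 55/9, 49*sqrt( 14)/9 , 75.25,96.99 ] 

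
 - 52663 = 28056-80719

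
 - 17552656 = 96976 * ( - 181) 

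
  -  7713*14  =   - 107982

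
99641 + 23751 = 123392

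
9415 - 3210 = 6205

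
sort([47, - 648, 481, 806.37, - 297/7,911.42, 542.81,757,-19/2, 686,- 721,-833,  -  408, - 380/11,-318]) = [-833, - 721,-648, - 408, - 318 ,- 297/7,-380/11,-19/2, 47,481,542.81,686,757, 806.37, 911.42 ] 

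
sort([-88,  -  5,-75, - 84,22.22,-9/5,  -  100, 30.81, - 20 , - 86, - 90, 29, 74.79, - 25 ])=[- 100 , - 90, -88,-86, - 84, - 75 ,- 25,  -  20, - 5 , - 9/5,22.22 , 29, 30.81 , 74.79 ]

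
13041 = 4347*3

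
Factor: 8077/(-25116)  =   - 2^( - 2)*3^(-1)*7^ ( - 1)*13^( - 1)  *23^(  -  1)*41^1*197^1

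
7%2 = 1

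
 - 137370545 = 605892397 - 743262942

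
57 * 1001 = 57057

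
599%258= 83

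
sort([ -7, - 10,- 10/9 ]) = [ - 10,  -  7, - 10/9]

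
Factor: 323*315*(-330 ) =-33575850 = -  2^1*3^3 * 5^2*7^1*11^1*17^1*19^1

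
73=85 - 12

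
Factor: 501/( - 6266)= - 2^( - 1 )*3^1*13^ (-1 )*167^1*241^( - 1 ) 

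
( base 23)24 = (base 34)1G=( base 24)22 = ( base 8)62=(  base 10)50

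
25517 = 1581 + 23936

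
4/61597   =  4/61597=0.00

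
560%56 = 0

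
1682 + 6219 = 7901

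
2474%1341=1133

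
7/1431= 7/1431 = 0.00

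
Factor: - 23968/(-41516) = 2^3 * 7^1*97^(-1) = 56/97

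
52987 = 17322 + 35665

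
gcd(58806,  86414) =2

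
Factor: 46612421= 23^1*2026627^1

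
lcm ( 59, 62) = 3658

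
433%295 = 138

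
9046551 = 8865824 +180727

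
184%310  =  184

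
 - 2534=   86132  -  88666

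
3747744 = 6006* 624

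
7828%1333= 1163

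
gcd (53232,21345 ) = 3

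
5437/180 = 30 + 37/180 = 30.21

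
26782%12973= 836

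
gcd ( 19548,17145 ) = 27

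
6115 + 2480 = 8595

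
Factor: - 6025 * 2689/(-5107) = 5^2* 241^1* 2689^1*5107^(-1) =16201225/5107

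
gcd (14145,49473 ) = 69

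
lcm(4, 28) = 28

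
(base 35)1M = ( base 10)57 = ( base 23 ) 2B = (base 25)27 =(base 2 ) 111001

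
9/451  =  9/451 = 0.02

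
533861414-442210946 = 91650468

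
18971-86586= - 67615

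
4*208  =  832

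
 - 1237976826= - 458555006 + -779421820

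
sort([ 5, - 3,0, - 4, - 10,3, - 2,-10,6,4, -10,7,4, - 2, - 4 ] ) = [ - 10, - 10, - 10 , - 4, - 4 , - 3,-2 , - 2, 0,3, 4, 4,5  ,  6,7] 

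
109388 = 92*1189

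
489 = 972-483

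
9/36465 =3/12155 = 0.00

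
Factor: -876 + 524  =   - 352 = - 2^5*11^1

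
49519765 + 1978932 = 51498697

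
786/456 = 1 + 55/76 = 1.72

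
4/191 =4/191 = 0.02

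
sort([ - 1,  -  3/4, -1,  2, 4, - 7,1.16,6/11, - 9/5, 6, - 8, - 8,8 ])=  [ - 8,- 8,  -  7,-9/5 ,-1, - 1  ,  -  3/4,  6/11,  1.16,2,  4  ,  6,8 ] 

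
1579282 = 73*21634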